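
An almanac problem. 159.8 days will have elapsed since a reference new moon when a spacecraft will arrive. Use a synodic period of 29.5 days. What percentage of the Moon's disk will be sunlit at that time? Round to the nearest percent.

159.8/29.5 = 5.417 lunations, so 5 complete cycles and 12.30 d into the next.
The Moon has covered 12.30/29.5 of its cycle, so θ ≈ 360° × 12.30/29.5 = 150.1°.
Illuminated fraction = (1 − cos 150.1°)/2 = (1 − (-0.867))/2 ≈ 0.933, so 93%.

93%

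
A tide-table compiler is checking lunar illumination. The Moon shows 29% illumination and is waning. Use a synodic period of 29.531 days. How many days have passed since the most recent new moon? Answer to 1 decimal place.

cos θ = 1 − 2f = 0.420, giving a principal value of 65.2°.
Since the Moon is past full (waning), take the reflex angle: θ = 360° − 65.2° = 294.8°.
At 360°/29.531 d per day, 294.8° corresponds to 24.19 days.

24.2 days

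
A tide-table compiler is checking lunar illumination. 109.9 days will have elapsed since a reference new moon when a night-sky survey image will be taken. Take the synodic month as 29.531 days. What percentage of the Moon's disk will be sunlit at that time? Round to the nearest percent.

Reduce mod P: 109.9 − 3×29.531 = 21.31 d into the current lunation.
The Moon has covered 21.31/29.531 of its cycle, so θ ≈ 360° × 21.31/29.531 = 259.7°.
Illuminated fraction = (1 − cos 259.7°)/2 = (1 − (-0.178))/2 ≈ 0.589, so 59%.

59%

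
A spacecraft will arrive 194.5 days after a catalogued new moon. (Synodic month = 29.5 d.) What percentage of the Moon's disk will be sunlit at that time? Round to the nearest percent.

92%

194.5 d spans 6 complete synodic months (6 × 29.5 = 177.00 d) plus 17.50 d.
Elongation θ = 360° × 17.50/29.5 ≈ 213.6°.
With cos θ = (-0.833), the lit fraction is (1 − (-0.833))/2 ≈ 0.917, so 92%.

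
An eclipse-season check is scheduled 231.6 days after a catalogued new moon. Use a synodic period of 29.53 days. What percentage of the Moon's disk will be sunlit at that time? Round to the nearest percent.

231.6/29.53 = 7.843 lunations, so 7 complete cycles and 24.89 d into the next.
Elongation θ = 360° × 24.89/29.53 ≈ 303.4°.
cos 303.4° = 0.551, so f = (1 − 0.551)/2 = 0.225, so 22%.

22%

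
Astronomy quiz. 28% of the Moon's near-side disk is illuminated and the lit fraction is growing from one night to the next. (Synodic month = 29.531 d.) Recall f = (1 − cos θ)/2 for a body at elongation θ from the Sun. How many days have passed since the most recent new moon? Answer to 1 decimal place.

cos θ = 1 − 2f = 0.440, giving a principal value of 63.9°.
The Moon is waxing (0°–180°), so θ = 63.9° directly.
At 360°/29.531 d per day, 63.9° corresponds to 5.24 days.

5.2 days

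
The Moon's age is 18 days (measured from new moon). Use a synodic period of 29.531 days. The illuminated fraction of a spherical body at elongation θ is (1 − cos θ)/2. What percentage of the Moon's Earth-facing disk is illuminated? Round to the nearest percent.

Phase angle: θ = 360°·(18 d)/(29.531 d) = 219.4°.
With cos θ = (-0.772), the lit fraction is (1 − (-0.772))/2 ≈ 0.886, so 89%.

89%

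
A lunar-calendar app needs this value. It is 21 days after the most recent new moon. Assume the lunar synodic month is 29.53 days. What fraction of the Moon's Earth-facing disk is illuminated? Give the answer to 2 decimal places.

0.62

Phase angle: θ = 360°·(21 d)/(29.53 d) = 256.0°.
Illuminated fraction = (1 − cos 256.0°)/2 = (1 − (-0.242))/2 ≈ 0.621.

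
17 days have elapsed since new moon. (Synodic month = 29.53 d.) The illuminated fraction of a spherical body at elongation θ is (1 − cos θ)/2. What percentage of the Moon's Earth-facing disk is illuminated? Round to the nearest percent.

94%

Phase angle: θ = 360°·(17 d)/(29.53 d) = 207.2°.
With cos θ = (-0.889), the lit fraction is (1 − (-0.889))/2 ≈ 0.945, so 94%.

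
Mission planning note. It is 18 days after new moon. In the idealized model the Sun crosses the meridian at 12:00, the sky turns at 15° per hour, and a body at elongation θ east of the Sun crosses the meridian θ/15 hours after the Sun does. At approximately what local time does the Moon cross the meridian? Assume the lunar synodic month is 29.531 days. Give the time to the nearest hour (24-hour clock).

Elongation θ = 360° × 18/29.531 ≈ 219.4°.
Delay after the Sun = 219.4° / (15°/h) ≈ 14.63 h.
12:00 + 14.63 h ≈ 02:38 → 03:00 to the nearest hour.

03:00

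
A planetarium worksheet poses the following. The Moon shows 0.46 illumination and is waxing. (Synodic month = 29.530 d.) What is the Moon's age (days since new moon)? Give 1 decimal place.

7.0 days

cos θ = 1 − 2f = 0.080, giving a principal value of 85.4°.
Waxing ⇒ before full, so θ = 85.4°.
Age = 29.530 × 85.4°/360° ≈ 7.01 days.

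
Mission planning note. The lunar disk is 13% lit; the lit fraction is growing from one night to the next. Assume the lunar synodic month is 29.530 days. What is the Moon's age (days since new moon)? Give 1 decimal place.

Invert f = (1 − cos θ)/2 to get cos θ = 1 − 2(0.13) = 0.740, hence θ₀ = arccos 0.740 = 42.3°.
The Moon is waxing (0°–180°), so θ = 42.3° directly.
That fraction of the synodic month is 42.3/360 × 29.530 d ≈ 3.47 d.

3.5 days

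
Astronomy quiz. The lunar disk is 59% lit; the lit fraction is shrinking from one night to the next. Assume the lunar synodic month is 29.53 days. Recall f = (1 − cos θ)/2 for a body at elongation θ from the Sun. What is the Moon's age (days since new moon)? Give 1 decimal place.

cos θ = 1 − 2f = -0.180, giving a principal value of 100.4°.
Since the Moon is past full (waning), take the reflex angle: θ = 360° − 100.4° = 259.6°.
That fraction of the synodic month is 259.6/360 × 29.53 d ≈ 21.30 d.

21.3 days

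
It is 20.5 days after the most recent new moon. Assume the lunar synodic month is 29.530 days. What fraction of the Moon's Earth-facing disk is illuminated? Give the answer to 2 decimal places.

Phase angle: θ = 360°·(20.5 d)/(29.530 d) = 249.9°.
cos 249.9° = (-0.343), so f = (1 − (-0.343))/2 = 0.672.

0.67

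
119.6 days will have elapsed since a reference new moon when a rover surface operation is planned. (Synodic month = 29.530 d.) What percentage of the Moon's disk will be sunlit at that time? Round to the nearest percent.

119.6 d spans 4 complete synodic months (4 × 29.530 = 118.12 d) plus 1.48 d.
Phase angle: θ = 360°·(1.48 d)/(29.530 d) = 18.0°.
With cos θ = 0.951, the lit fraction is (1 − 0.951)/2 ≈ 0.025, so 2%.

2%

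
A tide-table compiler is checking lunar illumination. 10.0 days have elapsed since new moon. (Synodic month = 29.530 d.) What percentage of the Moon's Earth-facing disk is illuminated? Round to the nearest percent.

The Moon has covered 10.0/29.530 of its cycle, so θ ≈ 360° × 10.0/29.530 = 121.9°.
With cos θ = (-0.529), the lit fraction is (1 − (-0.529))/2 ≈ 0.764, so 76%.

76%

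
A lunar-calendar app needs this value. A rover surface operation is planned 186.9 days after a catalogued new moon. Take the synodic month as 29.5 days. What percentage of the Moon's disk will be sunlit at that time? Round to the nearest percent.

186.9/29.5 = 6.336 lunations, so 6 complete cycles and 9.90 d into the next.
Phase angle: θ = 360°·(9.90 d)/(29.5 d) = 120.8°.
With cos θ = (-0.512), the lit fraction is (1 − (-0.512))/2 ≈ 0.756, so 76%.

76%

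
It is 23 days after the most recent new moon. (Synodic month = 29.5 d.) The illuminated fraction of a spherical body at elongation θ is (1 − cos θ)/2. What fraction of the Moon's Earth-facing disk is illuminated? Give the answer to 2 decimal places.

Phase angle: θ = 360°·(23 d)/(29.5 d) = 280.7°.
Illuminated fraction = (1 − cos 280.7°)/2 = (1 − 0.185)/2 ≈ 0.407.

0.41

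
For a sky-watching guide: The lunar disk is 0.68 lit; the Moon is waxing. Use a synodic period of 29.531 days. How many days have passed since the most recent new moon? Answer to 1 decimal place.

From f = (1 − cos θ)/2: cos θ = 1 − 2×0.68 = -0.360; arccos → 111.1°.
Before full moon the principal value applies: θ = 111.1°.
That fraction of the synodic month is 111.1/360 × 29.531 d ≈ 9.11 d.

9.1 days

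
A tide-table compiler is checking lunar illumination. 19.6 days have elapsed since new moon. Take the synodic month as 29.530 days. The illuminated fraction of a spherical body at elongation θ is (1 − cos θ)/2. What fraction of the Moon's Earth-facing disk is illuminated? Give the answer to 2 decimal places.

Elongation θ = 360° × 19.6/29.530 ≈ 238.9°.
With cos θ = (-0.516), the lit fraction is (1 − (-0.516))/2 ≈ 0.758.

0.76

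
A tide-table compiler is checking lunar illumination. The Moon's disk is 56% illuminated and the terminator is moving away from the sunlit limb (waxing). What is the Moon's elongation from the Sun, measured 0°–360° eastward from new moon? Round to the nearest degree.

cos θ = 1 − 2f = -0.120, giving a principal value of 96.9°.
The Moon is waxing (0°–180°), so θ = 96.9° directly.

97°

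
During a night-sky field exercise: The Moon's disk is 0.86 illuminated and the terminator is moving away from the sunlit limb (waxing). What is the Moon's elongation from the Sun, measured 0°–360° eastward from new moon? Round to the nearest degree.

From f = (1 − cos θ)/2: cos θ = 1 − 2×0.86 = -0.720; arccos → 136.1°.
Before full moon the principal value applies: θ = 136.1°.

136°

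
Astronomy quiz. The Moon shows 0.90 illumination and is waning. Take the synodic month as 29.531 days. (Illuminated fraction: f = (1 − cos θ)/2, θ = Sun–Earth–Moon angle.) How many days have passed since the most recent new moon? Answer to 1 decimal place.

17.8 days

Invert f = (1 − cos θ)/2 to get cos θ = 1 − 2(0.90) = -0.800, hence θ₀ = arccos -0.800 = 143.1°.
Waning ⇒ past full, so θ = 360° − 143.1° = 216.9°.
At 360°/29.531 d per day, 216.9° corresponds to 17.79 days.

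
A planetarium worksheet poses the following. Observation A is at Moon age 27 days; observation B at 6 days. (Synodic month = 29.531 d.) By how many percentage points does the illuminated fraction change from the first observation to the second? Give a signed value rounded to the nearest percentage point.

+28 percentage points

First observation: θ = 360°·27/29.531 = 329.1°, so f = 0.071.
Second observation: θ = 73.1°, f = 0.355.
Δf = 0.355 − 0.071 = +0.284, i.e. +28 pp.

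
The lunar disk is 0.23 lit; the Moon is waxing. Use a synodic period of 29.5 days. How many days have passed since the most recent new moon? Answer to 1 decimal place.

cos θ = 1 − 2f = 0.540, giving a principal value of 57.3°.
Before full moon the principal value applies: θ = 57.3°.
At 360°/29.5 d per day, 57.3° corresponds to 4.70 days.

4.7 days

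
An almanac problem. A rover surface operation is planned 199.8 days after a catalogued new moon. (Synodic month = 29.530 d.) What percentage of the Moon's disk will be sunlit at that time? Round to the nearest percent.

45%

199.8/29.530 = 6.766 lunations, so 6 complete cycles and 22.62 d into the next.
Elongation θ = 360° × 22.62/29.530 ≈ 275.8°.
With cos θ = 0.100, the lit fraction is (1 − 0.100)/2 ≈ 0.450, so 45%.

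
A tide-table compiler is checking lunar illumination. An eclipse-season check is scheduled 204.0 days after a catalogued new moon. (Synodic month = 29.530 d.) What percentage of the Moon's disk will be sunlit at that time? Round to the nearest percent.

8%

204.0/29.530 = 6.908 lunations, so 6 complete cycles and 26.82 d into the next.
Elongation θ = 360° × 26.82/29.530 ≈ 327.0°.
With cos θ = 0.838, the lit fraction is (1 − 0.838)/2 ≈ 0.081, so 8%.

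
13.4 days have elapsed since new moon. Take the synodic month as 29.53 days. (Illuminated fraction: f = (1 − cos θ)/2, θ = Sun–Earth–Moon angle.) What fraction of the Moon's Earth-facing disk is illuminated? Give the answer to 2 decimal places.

The Moon has covered 13.4/29.53 of its cycle, so θ ≈ 360° × 13.4/29.53 = 163.4°.
Illuminated fraction = (1 − cos 163.4°)/2 = (1 − (-0.958))/2 ≈ 0.979.

0.98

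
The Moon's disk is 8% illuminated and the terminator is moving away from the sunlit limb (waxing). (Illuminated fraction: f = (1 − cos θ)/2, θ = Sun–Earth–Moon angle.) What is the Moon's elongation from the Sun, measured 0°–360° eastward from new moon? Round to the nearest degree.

33°

From f = (1 − cos θ)/2: cos θ = 1 − 2×0.08 = 0.840; arccos → 32.9°.
The Moon is waxing (0°–180°), so θ = 32.9° directly.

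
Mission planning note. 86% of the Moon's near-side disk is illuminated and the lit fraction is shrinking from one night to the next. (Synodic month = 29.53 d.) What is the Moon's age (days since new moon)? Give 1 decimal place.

From f = (1 − cos θ)/2: cos θ = 1 − 2×0.86 = -0.720; arccos → 136.1°.
Since the Moon is past full (waning), take the reflex angle: θ = 360° − 136.1° = 223.9°.
Age = 29.53 × 223.9°/360° ≈ 18.37 days.

18.4 days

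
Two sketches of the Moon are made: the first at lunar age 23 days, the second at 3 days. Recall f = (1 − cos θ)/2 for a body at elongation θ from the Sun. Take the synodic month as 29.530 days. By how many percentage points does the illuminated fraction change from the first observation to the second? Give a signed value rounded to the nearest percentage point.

First observation: θ = 360°·23/29.530 = 280.4°, so f = 0.410.
Second observation: θ = 36.6°, f = 0.098.
Δf = 0.098 − 0.410 = -0.311, i.e. -31 pp.

-31 pp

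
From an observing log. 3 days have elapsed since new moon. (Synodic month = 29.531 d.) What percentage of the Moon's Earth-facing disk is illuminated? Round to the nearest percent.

10%

Elongation θ = 360° × 3/29.531 ≈ 36.6°.
Illuminated fraction = (1 − cos 36.6°)/2 = (1 − 0.803)/2 ≈ 0.098, so 10%.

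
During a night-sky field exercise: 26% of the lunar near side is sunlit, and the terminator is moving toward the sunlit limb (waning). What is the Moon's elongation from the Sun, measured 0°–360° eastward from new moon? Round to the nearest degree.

299°

Invert f = (1 − cos θ)/2 to get cos θ = 1 − 2(0.26) = 0.480, hence θ₀ = arccos 0.480 = 61.3°.
Waning ⇒ past full, so θ = 360° − 61.3° = 298.7°.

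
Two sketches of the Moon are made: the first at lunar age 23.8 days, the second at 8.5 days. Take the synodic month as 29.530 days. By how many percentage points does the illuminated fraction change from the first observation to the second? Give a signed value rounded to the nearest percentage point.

First observation: θ = 360°·23.8/29.530 = 290.1°, so f = 0.328.
Second observation: θ = 103.6°, f = 0.618.
Δf = 0.618 − 0.328 = +0.290, i.e. +29 pp.

+29 percentage points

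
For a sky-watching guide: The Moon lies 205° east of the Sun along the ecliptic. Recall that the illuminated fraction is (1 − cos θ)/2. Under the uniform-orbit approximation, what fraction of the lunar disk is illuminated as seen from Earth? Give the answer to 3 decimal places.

0.953

Half-versine of 205°: (1 − (-0.906))/2 = 0.953.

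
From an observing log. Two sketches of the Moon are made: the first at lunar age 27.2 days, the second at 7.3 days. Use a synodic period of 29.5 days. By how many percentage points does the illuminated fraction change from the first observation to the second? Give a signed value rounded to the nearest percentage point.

First observation: θ = 360°·27.2/29.5 = 331.9°, so f = 0.059.
Second observation: θ = 89.1°, f = 0.492.
Δf = 0.492 − 0.059 = +0.433, i.e. +43 pp.

+43 pp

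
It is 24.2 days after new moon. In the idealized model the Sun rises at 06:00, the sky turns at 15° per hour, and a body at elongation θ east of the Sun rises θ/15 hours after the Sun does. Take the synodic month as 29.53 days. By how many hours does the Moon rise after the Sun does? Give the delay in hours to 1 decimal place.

19.7 h

The Moon has covered 24.2/29.53 of its cycle, so θ ≈ 360° × 24.2/29.53 = 295.0°.
At 15° of sky rotation per hour, 295.0° corresponds to a 19.67 h lag.
So the Moon rises 19.67 h after the Sun.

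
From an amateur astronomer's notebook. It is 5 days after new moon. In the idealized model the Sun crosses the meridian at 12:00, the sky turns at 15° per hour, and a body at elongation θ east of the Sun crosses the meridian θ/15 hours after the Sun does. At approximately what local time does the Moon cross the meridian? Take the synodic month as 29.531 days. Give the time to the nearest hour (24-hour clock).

Phase angle: θ = 360°·(5 d)/(29.531 d) = 61.0°.
The Moon trails the Sun by θ/15 = 61.0/15 ≈ 4.06 hours.
12:00 + 4.06 h ≈ 16:04 → 16:00 to the nearest hour.

16:00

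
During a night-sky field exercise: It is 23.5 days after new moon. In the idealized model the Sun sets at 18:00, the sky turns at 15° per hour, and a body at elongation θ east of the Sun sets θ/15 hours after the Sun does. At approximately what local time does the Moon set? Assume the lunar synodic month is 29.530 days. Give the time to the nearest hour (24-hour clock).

13:00

Elongation θ = 360° × 23.5/29.530 ≈ 286.5°.
Delay after the Sun = 286.5° / (15°/h) ≈ 19.10 h.
18:00 + 19.10 h ≈ 13:06 → 13:00 to the nearest hour.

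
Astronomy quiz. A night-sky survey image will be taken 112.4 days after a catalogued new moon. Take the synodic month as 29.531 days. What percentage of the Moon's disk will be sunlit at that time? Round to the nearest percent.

Reduce mod P: 112.4 − 3×29.531 = 23.81 d into the current lunation.
The Moon has covered 23.81/29.531 of its cycle, so θ ≈ 360° × 23.81/29.531 = 290.2°.
cos 290.2° = 0.346, so f = (1 − 0.346)/2 = 0.327, so 33%.

33%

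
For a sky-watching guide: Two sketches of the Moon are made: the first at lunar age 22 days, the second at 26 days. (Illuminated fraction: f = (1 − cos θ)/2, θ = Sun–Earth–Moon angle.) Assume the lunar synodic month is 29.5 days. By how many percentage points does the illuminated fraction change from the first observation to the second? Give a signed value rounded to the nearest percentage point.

θ₁ = 360° × 22/29.5 = 268.5°, f₁ = (1 − cos θ₁)/2 = 0.513.
θ₂ = 360° × 26/29.5 = 317.3°, f₂ = (1 − cos θ₂)/2 = 0.133.
Change = f₂ − f₁ = -0.381 → -38 percentage points.

-38 pp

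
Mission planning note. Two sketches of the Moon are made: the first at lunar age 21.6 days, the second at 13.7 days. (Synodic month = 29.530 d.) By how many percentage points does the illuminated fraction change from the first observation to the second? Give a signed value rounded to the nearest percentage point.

θ₁ = 360° × 21.6/29.530 = 263.3°, f₁ = (1 − cos θ₁)/2 = 0.558.
θ₂ = 360° × 13.7/29.530 = 167.0°, f₂ = (1 − cos θ₂)/2 = 0.987.
Change = f₂ − f₁ = +0.429 → +43 percentage points.

+43 pp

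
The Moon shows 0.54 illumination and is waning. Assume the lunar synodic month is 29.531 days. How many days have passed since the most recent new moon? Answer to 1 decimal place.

21.8 days

Invert f = (1 − cos θ)/2 to get cos θ = 1 − 2(0.54) = -0.080, hence θ₀ = arccos -0.080 = 94.6°.
Waning ⇒ past full, so θ = 360° − 94.6° = 265.4°.
Age = 29.531 × 265.4°/360° ≈ 21.77 days.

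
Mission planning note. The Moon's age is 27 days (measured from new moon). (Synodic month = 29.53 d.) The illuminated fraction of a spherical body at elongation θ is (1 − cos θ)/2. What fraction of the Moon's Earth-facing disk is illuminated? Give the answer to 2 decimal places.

Phase angle: θ = 360°·(27 d)/(29.53 d) = 329.2°.
With cos θ = 0.859, the lit fraction is (1 − 0.859)/2 ≈ 0.071.

0.07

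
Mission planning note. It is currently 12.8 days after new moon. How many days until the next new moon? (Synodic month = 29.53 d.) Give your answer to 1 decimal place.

The next new moon completes the synodic month: 29.53 − 12.8 = 16.730 days.

16.7 days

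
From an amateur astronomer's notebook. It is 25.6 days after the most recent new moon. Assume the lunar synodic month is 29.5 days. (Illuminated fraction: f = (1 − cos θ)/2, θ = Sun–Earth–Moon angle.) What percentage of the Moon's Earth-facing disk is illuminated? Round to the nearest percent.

16%

The Moon has covered 25.6/29.5 of its cycle, so θ ≈ 360° × 25.6/29.5 = 312.4°.
Illuminated fraction = (1 − cos 312.4°)/2 = (1 − 0.674)/2 ≈ 0.163, so 16%.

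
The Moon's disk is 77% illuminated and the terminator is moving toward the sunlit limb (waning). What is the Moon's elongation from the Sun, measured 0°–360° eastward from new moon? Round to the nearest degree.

From f = (1 − cos θ)/2: cos θ = 1 − 2×0.77 = -0.540; arccos → 122.7°.
Waning ⇒ past full, so θ = 360° − 122.7° = 237.3°.

237°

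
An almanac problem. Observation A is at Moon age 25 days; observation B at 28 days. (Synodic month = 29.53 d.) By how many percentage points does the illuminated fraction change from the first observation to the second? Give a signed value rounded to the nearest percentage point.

First observation: θ = 360°·25/29.53 = 304.8°, so f = 0.215.
Second observation: θ = 341.3°, f = 0.026.
Δf = 0.026 − 0.215 = -0.189, i.e. -19 pp.

-19 pp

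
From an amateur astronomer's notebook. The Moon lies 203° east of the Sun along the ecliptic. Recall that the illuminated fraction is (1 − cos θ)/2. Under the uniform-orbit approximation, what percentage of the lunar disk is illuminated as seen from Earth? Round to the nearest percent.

Half-versine of 203°: (1 − (-0.921))/2 = 0.960, i.e. 96%.

96%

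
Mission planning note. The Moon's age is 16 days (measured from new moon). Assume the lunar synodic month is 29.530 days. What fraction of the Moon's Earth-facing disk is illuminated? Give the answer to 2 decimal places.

0.98

The Moon has covered 16/29.530 of its cycle, so θ ≈ 360° × 16/29.530 = 195.1°.
With cos θ = (-0.966), the lit fraction is (1 − (-0.966))/2 ≈ 0.983.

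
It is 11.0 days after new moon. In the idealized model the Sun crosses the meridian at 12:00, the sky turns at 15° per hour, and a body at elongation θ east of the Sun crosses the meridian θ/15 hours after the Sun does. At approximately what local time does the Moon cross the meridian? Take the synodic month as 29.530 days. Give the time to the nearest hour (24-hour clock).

Phase angle: θ = 360°·(11.0 d)/(29.530 d) = 134.1°.
At 15° of sky rotation per hour, 134.1° corresponds to a 8.94 h lag.
12:00 + 8.94 h ≈ 20:56 → 21:00 to the nearest hour.

21:00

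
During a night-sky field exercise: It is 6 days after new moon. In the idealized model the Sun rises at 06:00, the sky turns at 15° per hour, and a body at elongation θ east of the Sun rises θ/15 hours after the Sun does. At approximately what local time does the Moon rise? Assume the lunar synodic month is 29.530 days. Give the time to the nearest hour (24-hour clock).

11:00

Phase angle: θ = 360°·(6 d)/(29.530 d) = 73.1°.
At 15° of sky rotation per hour, 73.1° corresponds to a 4.88 h lag.
06:00 + 4.88 h ≈ 10:53 → 11:00 to the nearest hour.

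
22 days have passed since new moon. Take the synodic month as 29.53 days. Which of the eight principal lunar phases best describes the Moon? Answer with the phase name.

At 22/29.53 of the cycle, θ ≈ 268° — the last quarter range.

last quarter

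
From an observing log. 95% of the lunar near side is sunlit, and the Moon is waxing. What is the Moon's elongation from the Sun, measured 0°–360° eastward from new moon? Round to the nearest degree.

From f = (1 − cos θ)/2: cos θ = 1 − 2×0.95 = -0.900; arccos → 154.2°.
The Moon is waxing (0°–180°), so θ = 154.2° directly.

154°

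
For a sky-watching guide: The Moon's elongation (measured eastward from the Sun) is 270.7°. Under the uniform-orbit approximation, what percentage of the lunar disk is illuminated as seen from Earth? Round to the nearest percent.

49%

cos 270.7° = 0.012, so f = (1 − 0.012)/2 = 0.494, i.e. 49%.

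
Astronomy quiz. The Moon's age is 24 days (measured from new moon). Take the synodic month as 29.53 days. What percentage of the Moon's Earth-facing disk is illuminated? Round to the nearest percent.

Phase angle: θ = 360°·(24 d)/(29.53 d) = 292.6°.
Illuminated fraction = (1 − cos 292.6°)/2 = (1 − 0.384)/2 ≈ 0.308, so 31%.

31%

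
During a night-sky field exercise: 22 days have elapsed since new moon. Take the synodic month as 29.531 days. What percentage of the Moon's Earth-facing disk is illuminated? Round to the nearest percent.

52%

The Moon has covered 22/29.531 of its cycle, so θ ≈ 360° × 22/29.531 = 268.2°.
cos 268.2° = (-0.032), so f = (1 − (-0.032))/2 = 0.516, so 52%.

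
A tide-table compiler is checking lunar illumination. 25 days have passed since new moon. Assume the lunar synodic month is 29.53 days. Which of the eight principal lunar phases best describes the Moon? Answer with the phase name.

waning crescent

θ ≈ 360° × 25/29.53 = 305°, which falls in the waning crescent sector.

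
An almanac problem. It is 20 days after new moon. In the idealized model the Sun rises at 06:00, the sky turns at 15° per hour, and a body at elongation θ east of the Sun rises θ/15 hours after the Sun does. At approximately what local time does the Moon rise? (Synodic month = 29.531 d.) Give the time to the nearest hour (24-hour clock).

The Moon has covered 20/29.531 of its cycle, so θ ≈ 360° × 20/29.531 = 243.8°.
Delay after the Sun = 243.8° / (15°/h) ≈ 16.25 h.
06:00 + 16.25 h ≈ 22:15 → 22:00 to the nearest hour.

22:00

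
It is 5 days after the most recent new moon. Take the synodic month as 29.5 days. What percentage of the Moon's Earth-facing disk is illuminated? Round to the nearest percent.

Elongation θ = 360° × 5/29.5 ≈ 61.0°.
cos 61.0° = 0.485, so f = (1 − 0.485)/2 = 0.258, so 26%.

26%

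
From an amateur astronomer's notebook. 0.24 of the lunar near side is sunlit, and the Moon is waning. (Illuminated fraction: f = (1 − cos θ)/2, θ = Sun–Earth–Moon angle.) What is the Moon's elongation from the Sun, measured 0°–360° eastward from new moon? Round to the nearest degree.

cos θ = 1 − 2f = 0.520, giving a principal value of 58.7°.
Waning ⇒ past full, so θ = 360° − 58.7° = 301.3°.

301°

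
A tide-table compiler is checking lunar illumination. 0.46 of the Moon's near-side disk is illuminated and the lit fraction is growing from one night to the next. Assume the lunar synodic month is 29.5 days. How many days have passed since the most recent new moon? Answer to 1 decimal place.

cos θ = 1 − 2f = 0.080, giving a principal value of 85.4°.
Waxing ⇒ before full, so θ = 85.4°.
That fraction of the synodic month is 85.4/360 × 29.5 d ≈ 7.00 d.

7.0 days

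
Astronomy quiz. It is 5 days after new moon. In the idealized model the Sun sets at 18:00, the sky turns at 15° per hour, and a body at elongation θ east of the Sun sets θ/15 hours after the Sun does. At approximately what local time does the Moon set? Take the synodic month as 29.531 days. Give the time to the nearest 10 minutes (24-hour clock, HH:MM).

22:00

The Moon has covered 5/29.531 of its cycle, so θ ≈ 360° × 5/29.531 = 61.0°.
The Moon trails the Sun by θ/15 = 61.0/15 ≈ 4.06 hours.
18:00 + 4.064 h ≈ 22:04 → 22:00 to the nearest ten minutes.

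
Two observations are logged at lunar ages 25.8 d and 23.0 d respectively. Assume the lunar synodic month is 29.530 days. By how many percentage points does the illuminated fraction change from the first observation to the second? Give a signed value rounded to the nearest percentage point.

First observation: θ = 360°·25.8/29.530 = 314.5°, so f = 0.149.
Second observation: θ = 280.4°, f = 0.410.
Δf = 0.410 − 0.149 = +0.260, i.e. +26 pp.

+26 percentage points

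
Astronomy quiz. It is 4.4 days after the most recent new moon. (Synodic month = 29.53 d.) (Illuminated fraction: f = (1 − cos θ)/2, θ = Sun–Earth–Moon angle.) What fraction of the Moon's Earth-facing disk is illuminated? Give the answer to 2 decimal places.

The Moon has covered 4.4/29.53 of its cycle, so θ ≈ 360° × 4.4/29.53 = 53.6°.
With cos θ = 0.593, the lit fraction is (1 − 0.593)/2 ≈ 0.204.

0.20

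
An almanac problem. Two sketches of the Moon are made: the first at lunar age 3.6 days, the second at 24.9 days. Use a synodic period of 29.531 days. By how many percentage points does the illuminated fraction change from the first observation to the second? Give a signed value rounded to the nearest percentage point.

θ₁ = 360° × 3.6/29.531 = 43.9°, f₁ = (1 − cos θ₁)/2 = 0.140.
θ₂ = 360° × 24.9/29.531 = 303.5°, f₂ = (1 − cos θ₂)/2 = 0.224.
Change = f₂ − f₁ = +0.084 → +8 percentage points.

+8 pp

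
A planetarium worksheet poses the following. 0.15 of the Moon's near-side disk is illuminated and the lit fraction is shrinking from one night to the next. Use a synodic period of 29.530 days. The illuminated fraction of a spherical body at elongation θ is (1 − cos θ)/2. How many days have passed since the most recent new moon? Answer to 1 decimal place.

25.8 days

From f = (1 − cos θ)/2: cos θ = 1 − 2×0.15 = 0.700; arccos → 45.6°.
Waning ⇒ past full, so θ = 360° − 45.6° = 314.4°.
At 360°/29.530 d per day, 314.4° corresponds to 25.79 days.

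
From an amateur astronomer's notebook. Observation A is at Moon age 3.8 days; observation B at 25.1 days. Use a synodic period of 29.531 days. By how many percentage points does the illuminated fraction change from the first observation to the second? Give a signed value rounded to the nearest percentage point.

First observation: θ = 360°·3.8/29.531 = 46.3°, so f = 0.155.
Second observation: θ = 306.0°, f = 0.206.
Δf = 0.206 − 0.155 = +0.052, i.e. +5 pp.

+5 pp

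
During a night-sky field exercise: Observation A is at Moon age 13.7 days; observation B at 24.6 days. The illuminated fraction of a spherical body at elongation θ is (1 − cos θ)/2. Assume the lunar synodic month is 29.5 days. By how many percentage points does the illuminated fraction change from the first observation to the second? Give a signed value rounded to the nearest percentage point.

-74 pp

First observation: θ = 360°·13.7/29.5 = 167.2°, so f = 0.988.
Second observation: θ = 300.2°, f = 0.248.
Δf = 0.248 − 0.988 = -0.739, i.e. -74 pp.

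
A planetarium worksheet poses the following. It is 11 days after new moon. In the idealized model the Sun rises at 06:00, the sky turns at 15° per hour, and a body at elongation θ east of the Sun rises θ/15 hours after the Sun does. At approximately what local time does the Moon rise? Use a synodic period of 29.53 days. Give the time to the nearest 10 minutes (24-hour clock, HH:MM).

15:00

Phase angle: θ = 360°·(11 d)/(29.53 d) = 134.1°.
At 15° of sky rotation per hour, 134.1° corresponds to a 8.94 h lag.
06:00 + 8.940 h ≈ 14:56 → 15:00 to the nearest ten minutes.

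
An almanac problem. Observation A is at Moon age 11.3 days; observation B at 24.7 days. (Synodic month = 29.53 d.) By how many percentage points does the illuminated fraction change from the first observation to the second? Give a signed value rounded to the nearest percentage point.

First observation: θ = 360°·11.3/29.53 = 137.8°, so f = 0.870.
Second observation: θ = 301.1°, f = 0.242.
Δf = 0.242 − 0.870 = -0.629, i.e. -63 pp.

-63 pp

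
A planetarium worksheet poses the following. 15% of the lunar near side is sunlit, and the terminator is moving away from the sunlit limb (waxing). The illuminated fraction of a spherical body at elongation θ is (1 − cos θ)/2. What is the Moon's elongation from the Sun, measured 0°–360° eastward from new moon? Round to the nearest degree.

cos θ = 1 − 2f = 0.700, giving a principal value of 45.6°.
The Moon is waxing (0°–180°), so θ = 45.6° directly.

46°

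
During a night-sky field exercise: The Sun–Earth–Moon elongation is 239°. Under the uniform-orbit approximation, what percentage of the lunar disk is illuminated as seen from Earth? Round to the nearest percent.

f = (1 − cos 239°)/2 = (1 − (-0.515))/2 ≈ 0.758, i.e. 76%.

76%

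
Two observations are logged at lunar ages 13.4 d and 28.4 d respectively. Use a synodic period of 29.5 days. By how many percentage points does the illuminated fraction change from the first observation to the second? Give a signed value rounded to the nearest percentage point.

-97 percentage points

θ₁ = 360° × 13.4/29.5 = 163.5°, f₁ = (1 − cos θ₁)/2 = 0.979.
θ₂ = 360° × 28.4/29.5 = 346.6°, f₂ = (1 − cos θ₂)/2 = 0.014.
Change = f₂ − f₁ = -0.966 → -97 percentage points.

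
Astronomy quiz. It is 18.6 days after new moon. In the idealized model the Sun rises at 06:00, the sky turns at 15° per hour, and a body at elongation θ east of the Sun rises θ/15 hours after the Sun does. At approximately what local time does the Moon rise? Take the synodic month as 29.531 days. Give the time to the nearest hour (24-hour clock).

The Moon has covered 18.6/29.531 of its cycle, so θ ≈ 360° × 18.6/29.531 = 226.7°.
At 15° of sky rotation per hour, 226.7° corresponds to a 15.12 h lag.
06:00 + 15.12 h ≈ 21:07 → 21:00 to the nearest hour.

21:00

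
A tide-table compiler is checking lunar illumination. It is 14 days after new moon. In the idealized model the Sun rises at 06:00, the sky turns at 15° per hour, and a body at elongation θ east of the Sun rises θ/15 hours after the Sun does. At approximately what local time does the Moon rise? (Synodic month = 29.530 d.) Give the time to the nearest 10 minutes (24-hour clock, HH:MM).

Phase angle: θ = 360°·(14 d)/(29.530 d) = 170.7°.
At 15° of sky rotation per hour, 170.7° corresponds to a 11.38 h lag.
06:00 + 11.378 h ≈ 17:23 → 17:20 to the nearest ten minutes.

17:20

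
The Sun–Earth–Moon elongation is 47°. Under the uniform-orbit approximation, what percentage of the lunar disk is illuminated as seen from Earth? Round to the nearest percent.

16%

f = (1 − cos 47°)/2 = (1 − 0.682)/2 ≈ 0.159, i.e. 16%.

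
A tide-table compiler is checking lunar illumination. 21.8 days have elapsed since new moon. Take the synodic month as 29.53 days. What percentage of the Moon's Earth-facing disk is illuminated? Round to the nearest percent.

Elongation θ = 360° × 21.8/29.53 ≈ 265.8°.
Illuminated fraction = (1 − cos 265.8°)/2 = (1 − (-0.074))/2 ≈ 0.537, so 54%.

54%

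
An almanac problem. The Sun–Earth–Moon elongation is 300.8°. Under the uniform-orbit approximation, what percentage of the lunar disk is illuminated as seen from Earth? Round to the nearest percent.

24%

cos 300.8° = 0.512, so f = (1 − 0.512)/2 = 0.244, i.e. 24%.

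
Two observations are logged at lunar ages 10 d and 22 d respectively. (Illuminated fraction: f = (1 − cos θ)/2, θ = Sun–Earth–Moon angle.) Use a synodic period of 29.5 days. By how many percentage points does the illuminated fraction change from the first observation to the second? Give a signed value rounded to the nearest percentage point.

θ₁ = 360° × 10/29.5 = 122.0°, f₁ = (1 − cos θ₁)/2 = 0.765.
θ₂ = 360° × 22/29.5 = 268.5°, f₂ = (1 − cos θ₂)/2 = 0.513.
Change = f₂ − f₁ = -0.252 → -25 percentage points.

-25 pp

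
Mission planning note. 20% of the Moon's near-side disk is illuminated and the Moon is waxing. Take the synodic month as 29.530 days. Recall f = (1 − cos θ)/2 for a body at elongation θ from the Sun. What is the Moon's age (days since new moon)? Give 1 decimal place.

cos θ = 1 − 2f = 0.600, giving a principal value of 53.1°.
Waxing ⇒ before full, so θ = 53.1°.
Age = 29.530 × 53.1°/360° ≈ 4.36 days.

4.4 days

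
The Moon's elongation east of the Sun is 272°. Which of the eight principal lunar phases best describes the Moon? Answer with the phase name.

The last quarter sector spans roughly 248°–292°; 272° falls inside it.

last quarter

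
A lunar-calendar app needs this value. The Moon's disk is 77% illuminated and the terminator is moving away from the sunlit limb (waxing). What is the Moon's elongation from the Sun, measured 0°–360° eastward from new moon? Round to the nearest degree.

cos θ = 1 − 2f = -0.540, giving a principal value of 122.7°.
Waxing ⇒ before full, so θ = 122.7°.

123°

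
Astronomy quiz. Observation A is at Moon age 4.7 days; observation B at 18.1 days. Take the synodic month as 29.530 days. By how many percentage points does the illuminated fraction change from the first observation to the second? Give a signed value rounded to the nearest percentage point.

θ₁ = 360° × 4.7/29.530 = 57.3°, f₁ = (1 − cos θ₁)/2 = 0.230.
θ₂ = 360° × 18.1/29.530 = 220.7°, f₂ = (1 − cos θ₂)/2 = 0.879.
Change = f₂ − f₁ = +0.649 → +65 percentage points.

+65 pp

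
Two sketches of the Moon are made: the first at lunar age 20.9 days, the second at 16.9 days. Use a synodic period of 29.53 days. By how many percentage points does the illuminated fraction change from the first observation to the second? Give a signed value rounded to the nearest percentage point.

+32 percentage points

First observation: θ = 360°·20.9/29.53 = 254.8°, so f = 0.631.
Second observation: θ = 206.0°, f = 0.949.
Δf = 0.949 − 0.631 = +0.318, i.e. +32 pp.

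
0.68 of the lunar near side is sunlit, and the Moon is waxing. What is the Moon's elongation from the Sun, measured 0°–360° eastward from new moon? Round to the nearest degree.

Invert f = (1 − cos θ)/2 to get cos θ = 1 − 2(0.68) = -0.360, hence θ₀ = arccos -0.360 = 111.1°.
Before full moon the principal value applies: θ = 111.1°.

111°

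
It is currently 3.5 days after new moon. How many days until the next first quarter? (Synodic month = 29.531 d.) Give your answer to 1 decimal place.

3.9 days

First quarter occurs at elongation 90°, i.e. at age 29.531 × 90/360 = 7.383 d.
So 3.883 days remain (7.383 − 3.5).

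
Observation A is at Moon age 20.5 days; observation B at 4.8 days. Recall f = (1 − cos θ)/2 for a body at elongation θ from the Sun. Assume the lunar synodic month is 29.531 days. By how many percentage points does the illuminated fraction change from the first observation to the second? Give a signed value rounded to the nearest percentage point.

First observation: θ = 360°·20.5/29.531 = 249.9°, so f = 0.672.
Second observation: θ = 58.5°, f = 0.239.
Δf = 0.239 − 0.672 = -0.433, i.e. -43 pp.

-43 pp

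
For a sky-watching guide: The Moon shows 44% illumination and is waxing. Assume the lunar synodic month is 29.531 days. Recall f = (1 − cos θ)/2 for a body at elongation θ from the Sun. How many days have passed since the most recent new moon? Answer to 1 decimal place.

6.8 days

cos θ = 1 − 2f = 0.120, giving a principal value of 83.1°.
Before full moon the principal value applies: θ = 83.1°.
At 360°/29.531 d per day, 83.1° corresponds to 6.82 days.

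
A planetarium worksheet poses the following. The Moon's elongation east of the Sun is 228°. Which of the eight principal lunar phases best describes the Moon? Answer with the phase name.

waning gibbous

228° lies in the waning gibbous sector of the 8-phase cycle.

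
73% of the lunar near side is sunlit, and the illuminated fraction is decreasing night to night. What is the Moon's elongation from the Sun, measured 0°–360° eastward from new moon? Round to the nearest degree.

243°

cos θ = 1 − 2f = -0.460, giving a principal value of 117.4°.
Waning ⇒ past full, so θ = 360° − 117.4° = 242.6°.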